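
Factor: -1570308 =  - 2^2 * 3^1*130859^1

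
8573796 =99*86604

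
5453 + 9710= 15163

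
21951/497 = 44 + 83/497=44.17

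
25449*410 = 10434090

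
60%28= 4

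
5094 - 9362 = - 4268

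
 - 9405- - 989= - 8416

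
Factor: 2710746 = 2^1*3^4*29^1 * 577^1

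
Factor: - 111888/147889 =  - 432/571= -2^4 * 3^3 * 571^( - 1 ) 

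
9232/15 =9232/15 = 615.47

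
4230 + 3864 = 8094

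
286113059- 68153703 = 217959356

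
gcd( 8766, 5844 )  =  2922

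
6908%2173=389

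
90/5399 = 90/5399 =0.02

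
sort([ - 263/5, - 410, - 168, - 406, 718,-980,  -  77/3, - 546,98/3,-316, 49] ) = [ - 980, - 546,- 410, - 406 , - 316, - 168, - 263/5,-77/3, 98/3 , 49, 718] 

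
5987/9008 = 5987/9008 =0.66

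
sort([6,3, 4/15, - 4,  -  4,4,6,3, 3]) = [  -  4, - 4,4/15,3,3, 3,4,6, 6]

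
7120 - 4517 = 2603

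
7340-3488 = 3852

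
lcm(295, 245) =14455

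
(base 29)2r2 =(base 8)4643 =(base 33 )28p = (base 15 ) AE7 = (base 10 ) 2467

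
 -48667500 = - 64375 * 756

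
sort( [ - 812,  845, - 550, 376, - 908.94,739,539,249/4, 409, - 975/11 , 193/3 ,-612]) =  [ - 908.94, - 812, - 612, - 550, - 975/11,249/4,193/3, 376,  409,539,739,845] 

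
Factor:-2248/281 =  - 2^3  =  -8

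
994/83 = 994/83=11.98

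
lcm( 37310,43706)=1529710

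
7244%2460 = 2324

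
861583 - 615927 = 245656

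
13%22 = 13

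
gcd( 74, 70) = 2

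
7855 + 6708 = 14563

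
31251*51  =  1593801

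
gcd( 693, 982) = 1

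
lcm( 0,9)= 0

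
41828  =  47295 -5467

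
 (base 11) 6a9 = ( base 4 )31031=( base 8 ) 1515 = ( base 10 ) 845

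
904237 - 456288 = 447949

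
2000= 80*25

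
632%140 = 72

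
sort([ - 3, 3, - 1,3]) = [ - 3, - 1,  3, 3] 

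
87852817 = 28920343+58932474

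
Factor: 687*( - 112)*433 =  - 2^4*3^1*7^1*229^1*433^1 = - 33316752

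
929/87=929/87 = 10.68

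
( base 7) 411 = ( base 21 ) 9F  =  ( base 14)108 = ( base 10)204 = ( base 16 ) CC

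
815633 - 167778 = 647855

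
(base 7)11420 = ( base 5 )43304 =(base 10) 2954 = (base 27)41b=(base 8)5612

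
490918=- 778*(-631)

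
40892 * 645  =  26375340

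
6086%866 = 24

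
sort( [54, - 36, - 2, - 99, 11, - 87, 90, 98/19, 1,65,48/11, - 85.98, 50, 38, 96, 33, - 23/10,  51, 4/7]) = [ - 99, - 87 , - 85.98, - 36, - 23/10,  -  2, 4/7, 1,48/11, 98/19, 11, 33, 38, 50, 51,54,65, 90, 96] 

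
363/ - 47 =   -  363/47 = - 7.72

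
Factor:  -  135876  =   -2^2*3^1*13^2 * 67^1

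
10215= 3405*3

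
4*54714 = 218856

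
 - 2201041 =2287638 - 4488679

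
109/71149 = 109/71149 = 0.00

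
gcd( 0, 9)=9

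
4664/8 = 583 = 583.00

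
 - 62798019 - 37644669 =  - 100442688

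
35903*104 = 3733912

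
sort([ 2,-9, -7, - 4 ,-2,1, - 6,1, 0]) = [ -9, - 7, - 6,-4, - 2 , 0 , 1 , 1,2] 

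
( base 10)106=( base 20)56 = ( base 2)1101010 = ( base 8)152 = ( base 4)1222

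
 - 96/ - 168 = 4/7 = 0.57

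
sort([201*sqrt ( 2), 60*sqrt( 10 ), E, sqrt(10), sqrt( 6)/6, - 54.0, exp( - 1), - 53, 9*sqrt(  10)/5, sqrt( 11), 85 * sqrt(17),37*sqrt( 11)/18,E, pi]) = [ - 54.0, - 53, exp(-1 ) , sqrt( 6)/6, E,E,  pi, sqrt(10), sqrt( 11), 9*sqrt(10) /5,37 * sqrt(11)/18,60*sqrt(10),201*sqrt( 2) , 85*sqrt (17)]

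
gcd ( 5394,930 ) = 186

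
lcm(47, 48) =2256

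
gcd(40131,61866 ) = 63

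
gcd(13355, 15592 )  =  1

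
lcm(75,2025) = 2025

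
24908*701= 17460508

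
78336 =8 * 9792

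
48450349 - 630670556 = -582220207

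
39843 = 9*4427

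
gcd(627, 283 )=1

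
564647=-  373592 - -938239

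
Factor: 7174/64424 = 3587/32212 = 2^( - 2 )*17^1*211^1 * 8053^(-1) 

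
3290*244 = 802760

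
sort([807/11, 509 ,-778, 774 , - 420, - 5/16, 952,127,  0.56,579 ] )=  [ - 778, - 420,-5/16,  0.56, 807/11,127, 509, 579, 774 , 952]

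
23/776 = 23/776= 0.03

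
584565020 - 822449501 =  - 237884481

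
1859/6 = 1859/6 = 309.83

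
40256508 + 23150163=63406671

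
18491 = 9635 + 8856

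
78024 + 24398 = 102422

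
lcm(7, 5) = 35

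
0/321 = 0 = 0.00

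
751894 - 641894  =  110000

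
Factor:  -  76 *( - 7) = 2^2*7^1*19^1 = 532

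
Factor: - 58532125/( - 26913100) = 2341285/1076524 =2^( - 2)*5^1 *23^1*20359^1*269131^( - 1)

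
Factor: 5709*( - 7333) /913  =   -3^1*83^( - 1 ) * 173^1 * 7333^1  =  - 3805827/83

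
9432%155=132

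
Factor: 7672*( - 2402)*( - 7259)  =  133769897296= 2^4*7^2*17^1*61^1 * 137^1  *1201^1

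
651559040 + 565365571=1216924611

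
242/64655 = 242/64655 = 0.00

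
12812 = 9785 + 3027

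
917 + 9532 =10449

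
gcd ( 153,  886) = 1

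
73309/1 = 73309 = 73309.00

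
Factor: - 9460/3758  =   - 4730/1879 = - 2^1*5^1*11^1 * 43^1*1879^( - 1) 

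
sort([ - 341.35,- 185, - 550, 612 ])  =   [ - 550,-341.35, -185,  612 ] 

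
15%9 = 6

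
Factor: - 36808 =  - 2^3 *43^1*107^1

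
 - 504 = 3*( - 168)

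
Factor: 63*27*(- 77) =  - 130977=- 3^5*7^2 * 11^1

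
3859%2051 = 1808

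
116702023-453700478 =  - 336998455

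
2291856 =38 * 60312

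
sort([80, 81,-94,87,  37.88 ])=[-94 , 37.88,80 , 81,87]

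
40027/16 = 40027/16 = 2501.69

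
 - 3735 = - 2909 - 826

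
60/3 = 20 =20.00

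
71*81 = 5751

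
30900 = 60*515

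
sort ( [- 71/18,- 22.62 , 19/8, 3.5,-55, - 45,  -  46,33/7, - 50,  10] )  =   [ - 55, - 50,  -  46, - 45, - 22.62, - 71/18,19/8, 3.5,33/7,10]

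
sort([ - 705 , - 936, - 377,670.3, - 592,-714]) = [ - 936, - 714, - 705, - 592, - 377,670.3 ] 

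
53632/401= 53632/401 = 133.75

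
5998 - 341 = 5657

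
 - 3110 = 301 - 3411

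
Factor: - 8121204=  - 2^2*3^2*7^1*13^1 * 37^1*67^1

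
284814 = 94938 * 3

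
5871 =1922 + 3949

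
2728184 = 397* 6872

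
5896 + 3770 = 9666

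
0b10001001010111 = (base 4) 2021113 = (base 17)1d72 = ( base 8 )21127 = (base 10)8791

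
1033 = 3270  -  2237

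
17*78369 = 1332273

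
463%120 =103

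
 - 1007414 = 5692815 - 6700229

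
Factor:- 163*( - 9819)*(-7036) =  - 2^2*3^2*163^1*1091^1*1759^1 = - 11261096892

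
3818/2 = 1909 = 1909.00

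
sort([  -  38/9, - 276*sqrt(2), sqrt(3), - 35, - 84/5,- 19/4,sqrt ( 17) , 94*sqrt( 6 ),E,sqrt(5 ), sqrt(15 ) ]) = [ - 276*sqrt (2 ),  -  35, - 84/5,  -  19/4, - 38/9,sqrt( 3),  sqrt(5 ),  E,sqrt( 15), sqrt(17 ),94*sqrt( 6 )]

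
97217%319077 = 97217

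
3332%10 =2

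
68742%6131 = 1301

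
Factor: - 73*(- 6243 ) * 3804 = 2^2*3^2 * 73^1*317^1 * 2081^1 = 1733631156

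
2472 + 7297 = 9769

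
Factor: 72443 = 7^1*79^1*131^1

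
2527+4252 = 6779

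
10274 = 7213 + 3061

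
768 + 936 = 1704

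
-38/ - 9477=38/9477= 0.00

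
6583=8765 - 2182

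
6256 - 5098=1158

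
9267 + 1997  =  11264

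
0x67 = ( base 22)4F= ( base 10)103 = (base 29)3G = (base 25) 43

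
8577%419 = 197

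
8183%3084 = 2015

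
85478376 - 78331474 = 7146902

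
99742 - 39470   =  60272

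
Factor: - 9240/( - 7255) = 1848/1451= 2^3*3^1*7^1 * 11^1 *1451^ (  -  1)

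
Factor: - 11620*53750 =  - 624575000 = -  2^3*5^5*7^1*43^1 * 83^1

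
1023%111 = 24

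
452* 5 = 2260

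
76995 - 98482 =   -  21487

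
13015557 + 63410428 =76425985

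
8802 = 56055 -47253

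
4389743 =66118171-61728428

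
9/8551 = 9/8551=0.00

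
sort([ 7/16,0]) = [0, 7/16] 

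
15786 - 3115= 12671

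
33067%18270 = 14797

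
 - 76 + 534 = 458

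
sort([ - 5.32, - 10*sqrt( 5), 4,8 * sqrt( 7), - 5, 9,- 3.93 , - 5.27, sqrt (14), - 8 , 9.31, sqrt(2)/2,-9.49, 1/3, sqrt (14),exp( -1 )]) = [  -  10*sqrt( 5),- 9.49, - 8, - 5.32,- 5.27, - 5, - 3.93,  1/3 , exp( - 1 ),sqrt (2 )/2  ,  sqrt( 14), sqrt(14 ), 4, 9, 9.31,  8 * sqrt(7) ]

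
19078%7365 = 4348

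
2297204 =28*82043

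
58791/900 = 65 + 97/300 = 65.32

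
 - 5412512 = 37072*( - 146)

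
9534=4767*2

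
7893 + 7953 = 15846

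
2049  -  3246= -1197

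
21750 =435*50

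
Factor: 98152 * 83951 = 8239958552 = 2^3*7^1*67^1*179^1*12269^1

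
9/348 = 3/116 =0.03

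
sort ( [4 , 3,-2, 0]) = [ -2,0,  3, 4]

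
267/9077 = 267/9077=0.03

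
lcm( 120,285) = 2280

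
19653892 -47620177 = -27966285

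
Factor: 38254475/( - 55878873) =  - 3^( - 1 )*5^2*7^1*47^1*4651^1*18626291^( - 1) 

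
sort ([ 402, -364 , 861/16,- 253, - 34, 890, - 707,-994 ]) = [ - 994, - 707,-364,-253, - 34,861/16,402 , 890 ] 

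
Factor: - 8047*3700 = -29773900 = - 2^2*5^2*13^1 * 37^1*619^1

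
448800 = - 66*(-6800) 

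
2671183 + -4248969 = - 1577786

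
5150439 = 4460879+689560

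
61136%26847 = 7442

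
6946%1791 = 1573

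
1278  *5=6390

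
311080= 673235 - 362155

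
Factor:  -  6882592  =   - 2^5 * 37^1 * 5813^1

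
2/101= 2/101 = 0.02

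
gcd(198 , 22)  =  22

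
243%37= 21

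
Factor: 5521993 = 5521993^1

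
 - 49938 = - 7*7134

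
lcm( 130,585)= 1170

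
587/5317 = 587/5317 = 0.11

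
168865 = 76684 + 92181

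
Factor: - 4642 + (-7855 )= - 12497^1 = -12497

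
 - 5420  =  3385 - 8805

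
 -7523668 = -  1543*4876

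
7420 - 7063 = 357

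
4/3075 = 4/3075 = 0.00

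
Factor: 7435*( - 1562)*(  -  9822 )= 2^2*3^1*5^1*11^1 * 71^1 * 1487^1*  1637^1 = 114067502340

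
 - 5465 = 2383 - 7848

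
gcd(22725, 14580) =45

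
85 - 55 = 30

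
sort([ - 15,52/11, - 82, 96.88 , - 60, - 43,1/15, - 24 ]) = [ - 82 , - 60,-43, - 24,  -  15, 1/15,52/11, 96.88 ] 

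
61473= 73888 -12415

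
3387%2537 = 850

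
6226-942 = 5284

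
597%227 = 143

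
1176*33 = 38808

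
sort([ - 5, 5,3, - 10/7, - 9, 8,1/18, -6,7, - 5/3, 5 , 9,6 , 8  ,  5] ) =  [-9, - 6, - 5,-5/3 , - 10/7, 1/18,3, 5 , 5,5,6 , 7, 8,  8, 9] 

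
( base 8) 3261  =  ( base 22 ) 3BJ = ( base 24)2N9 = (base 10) 1713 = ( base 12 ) BA9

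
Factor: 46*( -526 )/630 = -2^1*3^( - 2)*5^ ( - 1)*7^( - 1)*23^1 * 263^1 = - 12098/315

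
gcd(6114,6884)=2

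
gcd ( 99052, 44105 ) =1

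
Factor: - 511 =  - 7^1 * 73^1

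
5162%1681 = 119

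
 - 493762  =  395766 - 889528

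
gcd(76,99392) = 4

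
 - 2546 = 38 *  ( - 67) 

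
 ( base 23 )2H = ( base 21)30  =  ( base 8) 77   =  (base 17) 3c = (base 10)63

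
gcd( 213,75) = 3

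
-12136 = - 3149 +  - 8987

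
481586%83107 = 66051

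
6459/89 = 72 + 51/89 = 72.57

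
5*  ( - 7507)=- 37535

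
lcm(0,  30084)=0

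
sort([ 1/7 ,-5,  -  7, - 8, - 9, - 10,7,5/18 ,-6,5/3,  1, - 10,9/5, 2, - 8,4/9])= [-10, - 10, - 9 , - 8,-8,- 7, - 6,- 5,1/7,5/18 , 4/9,1, 5/3, 9/5, 2,7 ]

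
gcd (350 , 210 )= 70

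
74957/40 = 1873 + 37/40=1873.92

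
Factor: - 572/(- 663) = 44/51=2^2 * 3^( - 1) * 11^1*17^(  -  1 ) 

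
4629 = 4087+542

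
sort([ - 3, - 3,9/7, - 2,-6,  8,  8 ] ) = [ - 6, - 3,-3,-2, 9/7, 8,  8 ] 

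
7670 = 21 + 7649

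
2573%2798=2573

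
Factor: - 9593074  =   - 2^1*31^1 * 154727^1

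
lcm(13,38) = 494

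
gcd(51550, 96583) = 1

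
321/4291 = 321/4291  =  0.07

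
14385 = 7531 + 6854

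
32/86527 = 32/86527 = 0.00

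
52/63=52/63 = 0.83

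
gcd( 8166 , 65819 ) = 1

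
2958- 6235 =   -  3277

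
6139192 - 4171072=1968120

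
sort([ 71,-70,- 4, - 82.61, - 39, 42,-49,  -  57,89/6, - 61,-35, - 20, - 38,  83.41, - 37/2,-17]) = [-82.61,-70, - 61,-57,-49, - 39,- 38,-35, - 20,-37/2,-17,- 4, 89/6, 42 , 71,83.41 ]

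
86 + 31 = 117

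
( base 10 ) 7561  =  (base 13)3598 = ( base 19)11hi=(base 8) 16611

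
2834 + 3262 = 6096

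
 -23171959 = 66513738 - 89685697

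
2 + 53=55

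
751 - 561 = 190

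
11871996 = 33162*358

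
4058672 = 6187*656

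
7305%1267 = 970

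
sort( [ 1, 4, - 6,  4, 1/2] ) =[ - 6, 1/2, 1, 4, 4 ]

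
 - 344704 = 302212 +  - 646916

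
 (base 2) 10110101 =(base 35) 56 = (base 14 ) cd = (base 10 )181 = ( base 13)10C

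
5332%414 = 364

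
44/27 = 44/27 = 1.63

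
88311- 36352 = 51959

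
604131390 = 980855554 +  - 376724164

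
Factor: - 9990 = - 2^1*3^3*5^1 *37^1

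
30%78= 30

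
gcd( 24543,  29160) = 243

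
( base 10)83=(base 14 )5d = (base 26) 35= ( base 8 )123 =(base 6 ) 215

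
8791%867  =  121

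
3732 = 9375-5643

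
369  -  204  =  165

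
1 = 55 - 54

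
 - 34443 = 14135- 48578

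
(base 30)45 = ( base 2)1111101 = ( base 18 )6h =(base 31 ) 41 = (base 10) 125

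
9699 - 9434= 265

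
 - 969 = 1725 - 2694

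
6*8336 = 50016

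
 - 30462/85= - 30462/85= - 358.38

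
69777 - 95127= - 25350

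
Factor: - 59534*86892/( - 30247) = 5173028328/30247 = 2^3 * 3^1 * 7^(-1 )*13^1*17^2*29^( - 1 )*103^1*149^( - 1)*557^1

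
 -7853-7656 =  - 15509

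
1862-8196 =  -6334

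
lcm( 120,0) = 0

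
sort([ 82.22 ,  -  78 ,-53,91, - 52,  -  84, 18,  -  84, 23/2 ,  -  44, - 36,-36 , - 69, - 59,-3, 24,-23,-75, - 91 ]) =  [ - 91, - 84,-84, - 78, - 75,-69, - 59, - 53 , - 52 , - 44, - 36, - 36, - 23,-3, 23/2, 18, 24, 82.22,91]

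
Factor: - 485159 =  - 109^1*4451^1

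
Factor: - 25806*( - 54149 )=1397369094 = 2^1*3^1*11^1*17^1*23^1*173^1*313^1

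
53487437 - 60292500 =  - 6805063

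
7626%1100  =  1026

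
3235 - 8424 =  - 5189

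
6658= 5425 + 1233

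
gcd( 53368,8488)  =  8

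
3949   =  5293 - 1344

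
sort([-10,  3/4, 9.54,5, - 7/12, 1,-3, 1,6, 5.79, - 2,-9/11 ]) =[ - 10,-3, - 2 ,-9/11, -7/12, 3/4, 1, 1 , 5, 5.79 , 6,9.54]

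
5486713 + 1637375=7124088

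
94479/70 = 1349+ 7/10 =1349.70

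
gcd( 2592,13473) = 27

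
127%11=6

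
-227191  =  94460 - 321651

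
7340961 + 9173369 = 16514330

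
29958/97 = 308 + 82/97 = 308.85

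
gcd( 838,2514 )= 838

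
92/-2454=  - 1 + 1181/1227= - 0.04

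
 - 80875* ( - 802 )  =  64861750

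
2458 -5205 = -2747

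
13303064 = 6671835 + 6631229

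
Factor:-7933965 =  - 3^1*5^1*13^1*23^1*29^1*61^1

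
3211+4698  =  7909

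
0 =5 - 5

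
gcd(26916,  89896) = 4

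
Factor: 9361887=3^1 *3120629^1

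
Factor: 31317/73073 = 3/7 = 3^1 * 7^ ( - 1)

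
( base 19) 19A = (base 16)21E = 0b1000011110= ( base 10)542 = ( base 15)262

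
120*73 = 8760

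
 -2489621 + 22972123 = 20482502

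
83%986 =83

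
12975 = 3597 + 9378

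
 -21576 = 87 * (-248)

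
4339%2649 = 1690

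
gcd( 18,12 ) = 6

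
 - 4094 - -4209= 115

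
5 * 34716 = 173580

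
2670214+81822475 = 84492689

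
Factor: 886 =2^1*443^1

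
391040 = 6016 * 65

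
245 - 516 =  - 271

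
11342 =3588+7754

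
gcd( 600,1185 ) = 15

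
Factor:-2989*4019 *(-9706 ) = 2^1*7^2*23^1*61^1*211^1*4019^1=116596149446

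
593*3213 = 1905309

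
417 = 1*417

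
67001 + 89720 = 156721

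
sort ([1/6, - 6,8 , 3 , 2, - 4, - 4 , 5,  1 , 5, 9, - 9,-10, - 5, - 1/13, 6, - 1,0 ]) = [ - 10, - 9, - 6, - 5, - 4, - 4, - 1, - 1/13, 0, 1/6, 1 , 2,3,5, 5,6,  8 , 9] 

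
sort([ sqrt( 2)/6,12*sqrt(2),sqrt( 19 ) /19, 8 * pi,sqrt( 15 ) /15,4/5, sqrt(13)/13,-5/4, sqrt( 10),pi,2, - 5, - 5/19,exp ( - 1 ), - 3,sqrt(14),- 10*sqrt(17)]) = [-10*sqrt( 17),-5, - 3, - 5/4,  -  5/19,sqrt( 19 )/19,sqrt(2)/6, sqrt( 15 )/15, sqrt( 13 ) /13,  exp ( - 1), 4/5,2, pi, sqrt( 10 ), sqrt ( 14),12*sqrt( 2), 8*pi ] 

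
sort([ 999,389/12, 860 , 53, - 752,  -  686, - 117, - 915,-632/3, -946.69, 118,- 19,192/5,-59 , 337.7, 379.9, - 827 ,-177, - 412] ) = [ - 946.69, - 915, - 827, - 752,- 686, - 412, - 632/3, - 177,- 117, - 59, - 19 , 389/12,192/5,53,118 , 337.7, 379.9,860 , 999 ] 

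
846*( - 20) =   -  16920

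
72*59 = 4248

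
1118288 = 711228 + 407060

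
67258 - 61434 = 5824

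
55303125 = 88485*625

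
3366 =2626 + 740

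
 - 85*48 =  - 4080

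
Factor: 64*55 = 2^6*5^1*11^1 = 3520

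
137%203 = 137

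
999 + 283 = 1282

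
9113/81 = 112 + 41/81 = 112.51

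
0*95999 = 0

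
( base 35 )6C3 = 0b1111001011101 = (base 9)11586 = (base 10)7773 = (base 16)1e5d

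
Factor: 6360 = 2^3  *3^1*5^1*53^1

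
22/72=11/36 =0.31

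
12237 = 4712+7525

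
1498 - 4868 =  - 3370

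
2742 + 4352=7094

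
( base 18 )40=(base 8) 110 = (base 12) 60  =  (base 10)72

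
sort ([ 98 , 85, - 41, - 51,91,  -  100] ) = [- 100, - 51, - 41, 85,91,98] 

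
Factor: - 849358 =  - 2^1 * 424679^1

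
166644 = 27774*6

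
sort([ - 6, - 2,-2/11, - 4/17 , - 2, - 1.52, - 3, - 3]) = [- 6, - 3, - 3,  -  2, - 2,  -  1.52, - 4/17, - 2/11] 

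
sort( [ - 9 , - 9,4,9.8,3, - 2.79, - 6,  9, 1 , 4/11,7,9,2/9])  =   [ -9, - 9, - 6 ,-2.79, 2/9 , 4/11,1, 3 , 4, 7,  9 , 9, 9.8]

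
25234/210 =12617/105= 120.16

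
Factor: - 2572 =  - 2^2*643^1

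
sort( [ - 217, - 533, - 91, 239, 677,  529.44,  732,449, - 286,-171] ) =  [ - 533,  -  286 , - 217, - 171, - 91,239, 449, 529.44, 677, 732 ] 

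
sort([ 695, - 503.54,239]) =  [ - 503.54,239 , 695 ]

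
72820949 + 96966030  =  169786979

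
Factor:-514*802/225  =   - 2^2*3^( - 2 )*5^( - 2 )*257^1*401^1 = - 412228/225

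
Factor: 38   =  2^1*19^1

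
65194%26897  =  11400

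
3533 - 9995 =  - 6462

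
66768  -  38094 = 28674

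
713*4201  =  2995313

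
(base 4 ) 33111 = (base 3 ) 1100100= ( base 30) 12L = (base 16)3d5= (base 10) 981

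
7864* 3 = 23592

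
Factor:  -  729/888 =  - 2^( - 3) * 3^5 * 37^(  -  1) = - 243/296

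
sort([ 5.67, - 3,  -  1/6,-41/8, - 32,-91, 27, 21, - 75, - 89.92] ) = [ - 91,-89.92,-75, - 32,- 41/8, - 3, - 1/6,5.67,  21, 27] 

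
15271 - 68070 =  - 52799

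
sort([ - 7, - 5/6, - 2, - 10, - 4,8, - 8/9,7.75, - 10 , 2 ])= [ - 10, -10,-7,  -  4, - 2 , -8/9, - 5/6, 2,  7.75,8 ]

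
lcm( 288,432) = 864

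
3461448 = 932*3714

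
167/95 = 167/95 = 1.76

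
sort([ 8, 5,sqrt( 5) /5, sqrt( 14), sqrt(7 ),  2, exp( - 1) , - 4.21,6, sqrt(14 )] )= [ - 4.21, exp( - 1 ),sqrt( 5)/5, 2,sqrt( 7 ),sqrt( 14),sqrt( 14),5, 6, 8] 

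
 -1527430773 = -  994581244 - 532849529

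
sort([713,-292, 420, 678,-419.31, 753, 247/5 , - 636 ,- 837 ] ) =[-837,-636,-419.31, - 292,  247/5,420,678, 713,753] 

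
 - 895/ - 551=1 + 344/551 =1.62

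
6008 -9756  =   - 3748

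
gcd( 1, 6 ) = 1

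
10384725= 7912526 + 2472199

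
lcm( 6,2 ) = 6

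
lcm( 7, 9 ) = 63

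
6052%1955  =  187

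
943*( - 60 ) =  - 56580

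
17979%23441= 17979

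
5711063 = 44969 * 127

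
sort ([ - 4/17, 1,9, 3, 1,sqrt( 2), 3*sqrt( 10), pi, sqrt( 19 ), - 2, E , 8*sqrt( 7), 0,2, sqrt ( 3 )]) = [ - 2,-4/17, 0, 1, 1,sqrt(2 ), sqrt( 3 ), 2,E, 3, pi,sqrt( 19 ) , 9 , 3*sqrt( 10), 8*sqrt ( 7 ) ]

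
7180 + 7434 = 14614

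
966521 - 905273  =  61248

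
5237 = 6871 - 1634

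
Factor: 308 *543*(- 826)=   -2^3 * 3^1*7^2 * 11^1 * 59^1*181^1  =  -  138143544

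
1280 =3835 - 2555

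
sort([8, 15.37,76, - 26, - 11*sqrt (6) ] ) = [ - 11*sqrt (6), - 26, 8, 15.37,76]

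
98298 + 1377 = 99675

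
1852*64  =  118528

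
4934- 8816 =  - 3882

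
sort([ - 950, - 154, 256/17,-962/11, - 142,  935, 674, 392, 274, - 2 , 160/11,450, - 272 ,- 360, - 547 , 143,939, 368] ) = [ - 950, - 547, - 360, - 272, - 154 ,- 142,-962/11, - 2, 160/11,256/17, 143,274 , 368 , 392, 450, 674, 935,939]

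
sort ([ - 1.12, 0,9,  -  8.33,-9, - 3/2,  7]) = [ - 9,  -  8.33,- 3/2 ,  -  1.12 , 0,7, 9]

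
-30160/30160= - 1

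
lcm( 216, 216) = 216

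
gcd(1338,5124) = 6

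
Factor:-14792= - 2^3*43^2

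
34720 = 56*620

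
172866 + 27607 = 200473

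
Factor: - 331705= -5^1 * 11^1*37^1*163^1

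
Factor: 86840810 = 2^1*5^1*7^1*71^1*101^1*173^1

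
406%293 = 113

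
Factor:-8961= - 3^1*29^1*103^1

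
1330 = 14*95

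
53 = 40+13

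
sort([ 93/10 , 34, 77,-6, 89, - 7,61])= [ - 7, - 6,93/10,  34, 61, 77, 89] 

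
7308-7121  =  187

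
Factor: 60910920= 2^3 * 3^3*5^1*7^2*1151^1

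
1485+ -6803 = -5318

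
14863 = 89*167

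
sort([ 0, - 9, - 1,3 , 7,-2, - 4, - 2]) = [ - 9,- 4, - 2,-2, - 1,0,3,7] 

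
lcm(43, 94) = 4042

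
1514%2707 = 1514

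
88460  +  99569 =188029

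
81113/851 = 95 + 268/851=95.31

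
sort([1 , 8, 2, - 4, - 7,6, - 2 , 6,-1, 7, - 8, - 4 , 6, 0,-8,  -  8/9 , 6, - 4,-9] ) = [ - 9, - 8, - 8, - 7,-4, - 4, - 4, - 2,  -  1, - 8/9 , 0,  1, 2, 6, 6, 6,6, 7, 8]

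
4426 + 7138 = 11564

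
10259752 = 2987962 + 7271790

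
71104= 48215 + 22889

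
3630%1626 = 378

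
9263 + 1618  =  10881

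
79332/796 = 99 + 132/199 = 99.66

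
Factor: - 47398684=-2^2*11849671^1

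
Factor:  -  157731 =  - 3^1*7^2 * 29^1*37^1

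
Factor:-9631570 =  - 2^1 * 5^1*13^1* 43^1*1723^1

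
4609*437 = 2014133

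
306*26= 7956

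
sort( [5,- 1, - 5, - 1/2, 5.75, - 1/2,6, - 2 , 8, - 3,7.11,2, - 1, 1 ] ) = [-5, - 3, - 2, - 1, - 1, - 1/2 , - 1/2, 1,  2,5, 5.75,  6, 7.11,8 ]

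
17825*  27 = 481275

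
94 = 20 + 74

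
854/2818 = 427/1409 = 0.30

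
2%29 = 2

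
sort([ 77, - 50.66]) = [ - 50.66, 77 ] 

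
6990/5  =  1398 = 1398.00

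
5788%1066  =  458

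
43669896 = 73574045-29904149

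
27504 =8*3438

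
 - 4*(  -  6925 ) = 27700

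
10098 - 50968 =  - 40870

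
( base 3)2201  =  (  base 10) 73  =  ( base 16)49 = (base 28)2H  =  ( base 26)2l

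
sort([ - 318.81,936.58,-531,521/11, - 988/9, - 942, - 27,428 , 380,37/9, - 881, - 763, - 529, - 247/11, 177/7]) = [ -942 ,-881, - 763, - 531,-529,-318.81, - 988/9, - 27, - 247/11,37/9,177/7 , 521/11,380, 428, 936.58 ]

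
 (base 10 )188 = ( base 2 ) 10111100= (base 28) 6k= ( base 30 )68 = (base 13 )116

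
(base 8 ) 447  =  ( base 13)199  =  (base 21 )E1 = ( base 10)295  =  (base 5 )2140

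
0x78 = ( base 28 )48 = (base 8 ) 170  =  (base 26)4g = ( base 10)120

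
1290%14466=1290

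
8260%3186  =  1888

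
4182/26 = 160 + 11/13= 160.85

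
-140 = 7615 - 7755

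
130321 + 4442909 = 4573230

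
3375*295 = 995625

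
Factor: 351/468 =3/4 = 2^( - 2 )*3^1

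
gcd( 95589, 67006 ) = 1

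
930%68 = 46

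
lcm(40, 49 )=1960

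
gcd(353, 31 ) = 1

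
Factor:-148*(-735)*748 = 81367440= 2^4*3^1*  5^1*7^2 * 11^1*17^1*37^1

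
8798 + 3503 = 12301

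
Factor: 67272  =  2^3*3^1* 2803^1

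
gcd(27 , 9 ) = 9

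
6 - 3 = 3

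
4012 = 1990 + 2022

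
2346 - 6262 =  - 3916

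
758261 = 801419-43158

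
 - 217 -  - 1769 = 1552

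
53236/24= 2218+1/6 = 2218.17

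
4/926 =2/463 = 0.00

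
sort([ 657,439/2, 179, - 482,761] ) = [ - 482, 179, 439/2,657,  761] 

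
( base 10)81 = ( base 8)121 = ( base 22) 3F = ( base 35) 2b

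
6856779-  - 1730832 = 8587611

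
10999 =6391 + 4608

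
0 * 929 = 0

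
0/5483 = 0 = 0.00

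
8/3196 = 2/799=0.00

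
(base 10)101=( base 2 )1100101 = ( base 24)45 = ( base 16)65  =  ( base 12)85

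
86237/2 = 43118 + 1/2 = 43118.50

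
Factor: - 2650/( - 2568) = 1325/1284 = 2^(-2)*3^(- 1)*5^2*53^1*107^( - 1)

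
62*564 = 34968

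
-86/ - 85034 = 43/42517  =  0.00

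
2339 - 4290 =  - 1951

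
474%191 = 92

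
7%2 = 1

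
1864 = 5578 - 3714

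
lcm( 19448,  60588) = 1575288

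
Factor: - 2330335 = -5^1*7^1*139^1 * 479^1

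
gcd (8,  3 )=1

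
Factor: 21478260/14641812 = 1789855/1220151 = 3^ (-1 )*5^1*41^1*8731^1*406717^(-1 ) 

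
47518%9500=18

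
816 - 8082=  -  7266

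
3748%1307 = 1134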